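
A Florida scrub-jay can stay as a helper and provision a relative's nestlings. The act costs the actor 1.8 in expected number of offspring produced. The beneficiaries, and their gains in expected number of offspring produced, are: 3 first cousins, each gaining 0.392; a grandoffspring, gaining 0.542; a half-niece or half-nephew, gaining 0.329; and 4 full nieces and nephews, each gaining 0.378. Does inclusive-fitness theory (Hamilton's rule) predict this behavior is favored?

No

Hamilton's rule: the trait is favored when the sum of r·B over every recipient exceeds the actor's cost C.
r to a first cousin = 0.125 (first cousins share one grandparent pair — two paths of length 4: r = 2·(1/2)^4 = 1/8).
r to a grandoffspring = 0.25 (two parent–offspring links: r = (1/2)^2 = 1/4).
r to a half-niece or half-nephew = 1/8 (half-aunt/uncle↔niece/nephew: one path of length 3: r = (1/2)^3 = 1/8).
r to a full niece or nephew = 0.25 (full aunt/uncle↔niece/nephew: two paths of length 3 through the shared grandparent pair: r = 2·(1/2)^3 = 1/4).
Summing one r·B term per recipient: 3·0.125·0.392 + 1·0.25·0.542 + 1·0.125·0.329 + 4·0.25·0.378 = 0.701625.
0.701625 < 1.8: the indirect benefit is less than the cost.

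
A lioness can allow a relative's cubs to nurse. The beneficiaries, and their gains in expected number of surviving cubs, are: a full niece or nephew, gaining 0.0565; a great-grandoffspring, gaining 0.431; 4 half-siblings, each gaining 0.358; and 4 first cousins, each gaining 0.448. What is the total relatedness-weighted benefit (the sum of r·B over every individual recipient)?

r to a full niece or nephew = 1/4 (full aunt/uncle↔niece/nephew: two paths of length 3 through the shared grandparent pair: r = 2·(1/2)^3 = 1/4).
r to a great-grandoffspring = 1/8 (three parent–offspring links: r = (1/2)^3 = 1/8).
r to a half-sibling = 1/4 (half-sibs share one parent — one path of length 2: r = (1/2)^2 = 1/4).
r to a first cousin = 0.125 (first cousins share one grandparent pair — two paths of length 4: r = 2·(1/2)^4 = 1/8).
Summing one r·B term per recipient: 1·0.25·0.0565 + 1·0.125·0.431 + 4·0.25·0.358 + 4·0.125·0.448 = 0.65.

0.65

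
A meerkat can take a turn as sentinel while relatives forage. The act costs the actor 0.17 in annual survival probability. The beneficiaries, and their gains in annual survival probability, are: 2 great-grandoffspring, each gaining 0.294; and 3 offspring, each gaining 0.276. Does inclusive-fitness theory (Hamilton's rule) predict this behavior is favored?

Yes

Hamilton's rule: the trait is favored when the sum of r·B over every recipient exceeds the actor's cost C.
r to a great-grandoffspring = 0.125 (three parent–offspring links: r = (1/2)^3 = 1/8).
r to an offspring = 1/2 (one parent–offspring link: r = (1/2)^1 = 1/2).
Summing one r·B term per recipient: 2·0.125·0.294 + 3·0.5·0.276 = 0.4875.
0.4875 > 0.17: the indirect benefit exceeds the cost.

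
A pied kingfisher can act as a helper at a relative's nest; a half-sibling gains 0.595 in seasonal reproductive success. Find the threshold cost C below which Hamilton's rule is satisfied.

0.14875

r to a half-sibling = 0.25 (half-sibs share one parent — one path of length 2: r = (1/2)^2 = 1/4).
Hamilton's rule: n·r·B > C, so the trait is favored while C < n·r·B = 1·0.25·0.595 = 0.14875.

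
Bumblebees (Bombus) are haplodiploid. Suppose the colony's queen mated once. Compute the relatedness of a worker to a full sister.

0.75

Haplodiploid full sisters inherit their father's entire haploid genome identically (contributing 1/2) and on average half of their mother's contribution (1/2 · 1/2 = 1/4); r = 1/2 + 1/4 = 3/4.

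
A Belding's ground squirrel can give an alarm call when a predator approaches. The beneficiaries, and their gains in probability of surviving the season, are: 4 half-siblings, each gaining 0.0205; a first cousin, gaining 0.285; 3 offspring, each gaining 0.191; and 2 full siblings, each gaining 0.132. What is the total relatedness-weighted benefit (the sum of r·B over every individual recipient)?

0.474625

r to a half-sibling = 1/4 (half-sibs share one parent — one path of length 2: r = (1/2)^2 = 1/4).
r to a first cousin = 1/8 (first cousins share one grandparent pair — two paths of length 4: r = 2·(1/2)^4 = 1/8).
r to an offspring = 0.5 (one parent–offspring link: r = (1/2)^1 = 1/2).
r to a full sibling = 1/2 (full sibs share both parents — two paths of length 2: r = 2·(1/2)^2 = 1/2).
Summing one r·B term per recipient: 4·0.25·0.0205 + 1·0.125·0.285 + 3·0.5·0.191 + 2·0.5·0.132 = 0.474625.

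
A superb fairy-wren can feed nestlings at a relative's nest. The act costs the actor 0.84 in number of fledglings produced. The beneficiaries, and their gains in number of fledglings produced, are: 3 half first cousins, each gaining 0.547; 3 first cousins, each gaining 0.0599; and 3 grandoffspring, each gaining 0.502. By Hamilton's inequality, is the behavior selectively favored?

No

Hamilton's rule: the trait is favored when the sum of r·B over every recipient exceeds the actor's cost C.
r to a half first cousin = 0.0625 (half first cousins share one grandparent — one path of length 4: r = (1/2)^4 = 1/16).
r to a first cousin = 1/8 (first cousins share one grandparent pair — two paths of length 4: r = 2·(1/2)^4 = 1/8).
r to a grandoffspring = 0.25 (two parent–offspring links: r = (1/2)^2 = 1/4).
Summing one r·B term per recipient: 3·0.0625·0.547 + 3·0.125·0.0599 + 3·0.25·0.502 = 0.501525.
0.501525 < 0.84: the indirect benefit is less than the cost.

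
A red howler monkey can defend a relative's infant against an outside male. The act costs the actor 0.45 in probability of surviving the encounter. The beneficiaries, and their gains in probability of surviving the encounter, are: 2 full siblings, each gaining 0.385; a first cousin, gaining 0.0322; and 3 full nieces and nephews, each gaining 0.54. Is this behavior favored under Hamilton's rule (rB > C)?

Yes

Hamilton's rule: the trait is favored when the sum of r·B over every recipient exceeds the actor's cost C.
r to a full sibling = 0.5 (full sibs share both parents — two paths of length 2: r = 2·(1/2)^2 = 1/2).
r to a first cousin = 0.125 (first cousins share one grandparent pair — two paths of length 4: r = 2·(1/2)^4 = 1/8).
r to a full niece or nephew = 0.25 (full aunt/uncle↔niece/nephew: two paths of length 3 through the shared grandparent pair: r = 2·(1/2)^3 = 1/4).
Summing one r·B term per recipient: 2·0.5·0.385 + 1·0.125·0.0322 + 3·0.25·0.54 = 0.794025.
0.794025 > 0.45: the indirect benefit exceeds the cost.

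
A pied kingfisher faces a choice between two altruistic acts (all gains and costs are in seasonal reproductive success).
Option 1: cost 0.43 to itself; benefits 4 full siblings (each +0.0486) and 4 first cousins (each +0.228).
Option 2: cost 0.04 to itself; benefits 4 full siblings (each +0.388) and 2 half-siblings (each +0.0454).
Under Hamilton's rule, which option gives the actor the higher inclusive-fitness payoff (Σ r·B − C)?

Option 2

Option 1: r to a full sibling = 0.5.
Option 1: r to a first cousin = 0.125.
Option 1: Σ r·B − C = (4·0.5·0.0486 + 4·0.125·0.228) − 0.43 = -0.2188.
Option 2: r to a full sibling = 0.5.
Option 2: r to a half-sibling = 0.25.
Option 2: Σ r·B − C = (4·0.5·0.388 + 2·0.25·0.0454) − 0.04 = 0.7587.
Option 2 has the higher net inclusive-fitness payoff.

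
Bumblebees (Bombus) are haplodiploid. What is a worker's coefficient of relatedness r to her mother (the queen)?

0.5

One meiotic link between diploid queen and diploid daughter: r = 1/2.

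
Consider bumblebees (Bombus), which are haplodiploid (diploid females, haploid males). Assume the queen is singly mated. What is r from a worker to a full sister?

Haplodiploid full sisters inherit their father's entire haploid genome identically (contributing 1/2) and on average half of their mother's contribution (1/2 · 1/2 = 1/4); r = 1/2 + 1/4 = 3/4.

0.75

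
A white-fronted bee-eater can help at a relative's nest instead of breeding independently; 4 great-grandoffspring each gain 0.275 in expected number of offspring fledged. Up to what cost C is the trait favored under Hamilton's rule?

r to a great-grandoffspring = 1/8 (three parent–offspring links: r = (1/2)^3 = 1/8).
Hamilton's rule: n·r·B > C, so the trait is favored while C < n·r·B = 4·0.125·0.275 = 0.1375.

0.1375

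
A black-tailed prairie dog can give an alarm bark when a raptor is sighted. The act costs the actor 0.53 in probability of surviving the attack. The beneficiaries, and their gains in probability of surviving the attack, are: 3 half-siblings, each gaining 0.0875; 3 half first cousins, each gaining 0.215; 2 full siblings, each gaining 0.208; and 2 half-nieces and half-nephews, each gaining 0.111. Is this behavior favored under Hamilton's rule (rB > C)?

No

Hamilton's rule: the trait is favored when the sum of r·B over every recipient exceeds the actor's cost C.
r to a half-sibling = 0.25 (half-sibs share one parent — one path of length 2: r = (1/2)^2 = 1/4).
r to a half first cousin = 0.0625 (half first cousins share one grandparent — one path of length 4: r = (1/2)^4 = 1/16).
r to a full sibling = 1/2 (full sibs share both parents — two paths of length 2: r = 2·(1/2)^2 = 1/2).
r to a half-niece or half-nephew = 0.125 (half-aunt/uncle↔niece/nephew: one path of length 3: r = (1/2)^3 = 1/8).
Summing one r·B term per recipient: 3·0.25·0.0875 + 3·0.0625·0.215 + 2·0.5·0.208 + 2·0.125·0.111 = 0.3416875.
0.3416875 < 0.53: the indirect benefit is less than the cost.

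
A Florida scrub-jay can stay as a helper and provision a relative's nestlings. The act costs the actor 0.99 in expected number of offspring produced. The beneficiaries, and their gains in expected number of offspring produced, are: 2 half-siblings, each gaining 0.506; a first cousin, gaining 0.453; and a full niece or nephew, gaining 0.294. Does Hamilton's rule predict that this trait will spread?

No

Hamilton's rule: the trait is favored when the sum of r·B over every recipient exceeds the actor's cost C.
r to a half-sibling = 0.25 (half-sibs share one parent — one path of length 2: r = (1/2)^2 = 1/4).
r to a first cousin = 0.125 (first cousins share one grandparent pair — two paths of length 4: r = 2·(1/2)^4 = 1/8).
r to a full niece or nephew = 0.25 (full aunt/uncle↔niece/nephew: two paths of length 3 through the shared grandparent pair: r = 2·(1/2)^3 = 1/4).
Summing one r·B term per recipient: 2·0.25·0.506 + 1·0.125·0.453 + 1·0.25·0.294 = 0.383125.
0.383125 < 0.99: the indirect benefit is less than the cost.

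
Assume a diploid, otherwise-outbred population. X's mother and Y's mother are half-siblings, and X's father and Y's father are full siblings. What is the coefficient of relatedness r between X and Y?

0.1875

Independent pedigree routes through distinct common ancestors add.
X and Y are related in two ways: half first cousins through their mothers (r = 1/16) and first cousins through their fathers (r = 1/8).
r = 1/16 + 1/8 = 0.1875.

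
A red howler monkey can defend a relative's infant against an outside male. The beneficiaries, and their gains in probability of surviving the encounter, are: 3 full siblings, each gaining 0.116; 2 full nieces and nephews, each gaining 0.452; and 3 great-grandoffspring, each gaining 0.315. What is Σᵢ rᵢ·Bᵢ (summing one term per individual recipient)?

r to a full sibling = 1/2 (full sibs share both parents — two paths of length 2: r = 2·(1/2)^2 = 1/2).
r to a full niece or nephew = 1/4 (full aunt/uncle↔niece/nephew: two paths of length 3 through the shared grandparent pair: r = 2·(1/2)^3 = 1/4).
r to a great-grandoffspring = 1/8 (three parent–offspring links: r = (1/2)^3 = 1/8).
Summing one r·B term per recipient: 3·0.5·0.116 + 2·0.25·0.452 + 3·0.125·0.315 = 0.518125.

0.518125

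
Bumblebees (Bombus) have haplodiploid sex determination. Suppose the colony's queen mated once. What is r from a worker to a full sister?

Haplodiploid full sisters inherit their father's entire haploid genome identically (contributing 1/2) and on average half of their mother's contribution (1/2 · 1/2 = 1/4); r = 1/2 + 1/4 = 3/4.

0.75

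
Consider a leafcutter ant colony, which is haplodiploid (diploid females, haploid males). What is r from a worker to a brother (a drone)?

Her haploid brother carries none of their father's genes and a random half of their mother's genome; that half matches the maternal half of her own genome with probability 1/2: r = 1/2 · 1/2 = 1/4.

0.25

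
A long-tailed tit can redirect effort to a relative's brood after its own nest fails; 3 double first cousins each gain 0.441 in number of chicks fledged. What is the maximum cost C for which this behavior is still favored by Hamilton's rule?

0.33075

r to a double first cousin = 0.25 (double first cousins share both grandparent pairs — four paths of length 4: r = 4·(1/2)^4 = 1/4).
Hamilton's rule: n·r·B > C, so the trait is favored while C < n·r·B = 3·0.25·0.441 = 0.33075.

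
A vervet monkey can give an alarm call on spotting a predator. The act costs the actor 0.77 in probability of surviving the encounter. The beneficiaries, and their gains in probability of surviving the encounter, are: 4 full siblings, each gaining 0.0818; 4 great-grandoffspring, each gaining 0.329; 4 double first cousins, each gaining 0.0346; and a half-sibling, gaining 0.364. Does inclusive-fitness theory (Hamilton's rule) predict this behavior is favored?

Hamilton's rule: the trait is favored when the sum of r·B over every recipient exceeds the actor's cost C.
r to a full sibling = 1/2 (full sibs share both parents — two paths of length 2: r = 2·(1/2)^2 = 1/2).
r to a great-grandoffspring = 1/8 (three parent–offspring links: r = (1/2)^3 = 1/8).
r to a double first cousin = 1/4 (double first cousins share both grandparent pairs — four paths of length 4: r = 4·(1/2)^4 = 1/4).
r to a half-sibling = 0.25 (half-sibs share one parent — one path of length 2: r = (1/2)^2 = 1/4).
Summing one r·B term per recipient: 4·0.5·0.0818 + 4·0.125·0.329 + 4·0.25·0.0346 + 1·0.25·0.364 = 0.4537.
0.4537 < 0.77: the indirect benefit is less than the cost.

No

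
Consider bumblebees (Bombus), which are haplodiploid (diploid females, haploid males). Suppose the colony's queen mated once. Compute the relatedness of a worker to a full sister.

Haplodiploid full sisters inherit their father's entire haploid genome identically (contributing 1/2) and on average half of their mother's contribution (1/2 · 1/2 = 1/4); r = 1/2 + 1/4 = 3/4.

0.75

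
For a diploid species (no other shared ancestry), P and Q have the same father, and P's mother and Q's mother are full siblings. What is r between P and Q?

Wright's path rule: contributions from independent ancestry routes add.
P and Q are related in two ways: half-sibs through their shared father (r = 1/4) and first cousins through their mothers (r = 1/8).
r = 1/4 + 1/8 = 3/8 = 0.375.

0.375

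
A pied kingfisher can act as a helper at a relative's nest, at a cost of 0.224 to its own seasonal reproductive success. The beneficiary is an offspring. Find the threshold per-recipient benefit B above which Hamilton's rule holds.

0.448

r to an offspring = 1/2 (one parent–offspring link: r = (1/2)^1 = 1/2).
Hamilton's rule with n recipients of equal r: n·r·B > C, so B > C/(n·r) = 0.224/(1·0.5) = 0.448.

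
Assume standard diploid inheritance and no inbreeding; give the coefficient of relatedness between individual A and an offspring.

Each parent–offspring link contributes a factor of 1/2, and independent paths through distinct common ancestors add.
One parent–offspring link: r = (1/2)^1 = 1/2.

0.5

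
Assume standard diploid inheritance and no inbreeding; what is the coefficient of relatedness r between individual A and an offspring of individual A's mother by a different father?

Each parent–offspring link contributes a factor of 1/2, and independent paths through distinct common ancestors add.
Half-sibs share one parent — one path of length 2: r = (1/2)^2 = 1/4.

0.25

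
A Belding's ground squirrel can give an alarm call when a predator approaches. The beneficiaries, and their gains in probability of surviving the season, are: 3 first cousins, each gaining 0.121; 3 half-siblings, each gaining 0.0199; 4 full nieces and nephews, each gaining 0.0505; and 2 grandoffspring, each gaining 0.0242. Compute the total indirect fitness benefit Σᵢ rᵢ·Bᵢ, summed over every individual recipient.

r to a first cousin = 0.125 (first cousins share one grandparent pair — two paths of length 4: r = 2·(1/2)^4 = 1/8).
r to a half-sibling = 0.25 (half-sibs share one parent — one path of length 2: r = (1/2)^2 = 1/4).
r to a full niece or nephew = 1/4 (full aunt/uncle↔niece/nephew: two paths of length 3 through the shared grandparent pair: r = 2·(1/2)^3 = 1/4).
r to a grandoffspring = 1/4 (two parent–offspring links: r = (1/2)^2 = 1/4).
Summing one r·B term per recipient: 3·0.125·0.121 + 3·0.25·0.0199 + 4·0.25·0.0505 + 2·0.25·0.0242 = 0.1229.

0.1229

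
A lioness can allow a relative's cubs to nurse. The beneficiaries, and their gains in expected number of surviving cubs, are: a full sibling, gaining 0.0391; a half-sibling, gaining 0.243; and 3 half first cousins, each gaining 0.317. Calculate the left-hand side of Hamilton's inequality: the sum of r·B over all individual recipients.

r to a full sibling = 1/2 (full sibs share both parents — two paths of length 2: r = 2·(1/2)^2 = 1/2).
r to a half-sibling = 1/4 (half-sibs share one parent — one path of length 2: r = (1/2)^2 = 1/4).
r to a half first cousin = 1/16 (half first cousins share one grandparent — one path of length 4: r = (1/2)^4 = 1/16).
Summing one r·B term per recipient: 1·0.5·0.0391 + 1·0.25·0.243 + 3·0.0625·0.317 = 0.1397375.

0.1397375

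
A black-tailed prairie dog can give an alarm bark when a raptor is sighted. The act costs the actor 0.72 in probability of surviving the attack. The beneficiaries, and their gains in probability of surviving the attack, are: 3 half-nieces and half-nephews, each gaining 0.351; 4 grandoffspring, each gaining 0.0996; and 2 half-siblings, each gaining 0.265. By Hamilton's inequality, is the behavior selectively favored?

Hamilton's rule: the trait is favored when the sum of r·B over every recipient exceeds the actor's cost C.
r to a half-niece or half-nephew = 1/8 (half-aunt/uncle↔niece/nephew: one path of length 3: r = (1/2)^3 = 1/8).
r to a grandoffspring = 0.25 (two parent–offspring links: r = (1/2)^2 = 1/4).
r to a half-sibling = 0.25 (half-sibs share one parent — one path of length 2: r = (1/2)^2 = 1/4).
Summing one r·B term per recipient: 3·0.125·0.351 + 4·0.25·0.0996 + 2·0.25·0.265 = 0.363725.
0.363725 < 0.72: the indirect benefit is less than the cost.

No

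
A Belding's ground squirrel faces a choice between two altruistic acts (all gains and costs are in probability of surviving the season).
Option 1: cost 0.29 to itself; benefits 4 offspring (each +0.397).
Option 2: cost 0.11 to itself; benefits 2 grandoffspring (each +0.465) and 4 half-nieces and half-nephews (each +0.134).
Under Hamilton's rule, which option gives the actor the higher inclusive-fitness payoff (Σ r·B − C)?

Option 1

Option 1: r to an offspring = 0.5.
Option 1: Σ r·B − C = (4·0.5·0.397) − 0.29 = 0.504.
Option 2: r to a grandoffspring = 0.25.
Option 2: r to a half-niece or half-nephew = 0.125.
Option 2: Σ r·B − C = (2·0.25·0.465 + 4·0.125·0.134) − 0.11 = 0.1895.
Option 1 has the higher net inclusive-fitness payoff.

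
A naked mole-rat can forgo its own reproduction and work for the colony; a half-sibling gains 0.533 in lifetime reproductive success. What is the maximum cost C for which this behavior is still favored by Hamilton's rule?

r to a half-sibling = 1/4 (half-sibs share one parent — one path of length 2: r = (1/2)^2 = 1/4).
Hamilton's rule: n·r·B > C, so the trait is favored while C < n·r·B = 1·0.25·0.533 = 0.13325.

0.13325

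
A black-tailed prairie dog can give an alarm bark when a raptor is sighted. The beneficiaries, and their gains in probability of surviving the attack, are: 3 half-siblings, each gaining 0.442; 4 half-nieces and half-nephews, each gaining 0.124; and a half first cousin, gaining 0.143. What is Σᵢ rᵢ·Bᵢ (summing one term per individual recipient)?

r to a half-sibling = 1/4 (half-sibs share one parent — one path of length 2: r = (1/2)^2 = 1/4).
r to a half-niece or half-nephew = 1/8 (half-aunt/uncle↔niece/nephew: one path of length 3: r = (1/2)^3 = 1/8).
r to a half first cousin = 0.0625 (half first cousins share one grandparent — one path of length 4: r = (1/2)^4 = 1/16).
Summing one r·B term per recipient: 3·0.25·0.442 + 4·0.125·0.124 + 1·0.0625·0.143 = 0.4024375.

0.4024375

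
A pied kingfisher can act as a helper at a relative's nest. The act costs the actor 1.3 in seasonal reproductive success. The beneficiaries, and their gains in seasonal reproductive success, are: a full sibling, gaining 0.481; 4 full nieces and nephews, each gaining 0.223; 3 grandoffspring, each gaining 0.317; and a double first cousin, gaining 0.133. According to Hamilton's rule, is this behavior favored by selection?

Hamilton's rule: the trait is favored when the sum of r·B over every recipient exceeds the actor's cost C.
r to a full sibling = 0.5 (full sibs share both parents — two paths of length 2: r = 2·(1/2)^2 = 1/2).
r to a full niece or nephew = 0.25 (full aunt/uncle↔niece/nephew: two paths of length 3 through the shared grandparent pair: r = 2·(1/2)^3 = 1/4).
r to a grandoffspring = 0.25 (two parent–offspring links: r = (1/2)^2 = 1/4).
r to a double first cousin = 1/4 (double first cousins share both grandparent pairs — four paths of length 4: r = 4·(1/2)^4 = 1/4).
Summing one r·B term per recipient: 1·0.5·0.481 + 4·0.25·0.223 + 3·0.25·0.317 + 1·0.25·0.133 = 0.7345.
0.7345 < 1.3: the indirect benefit is less than the cost.

No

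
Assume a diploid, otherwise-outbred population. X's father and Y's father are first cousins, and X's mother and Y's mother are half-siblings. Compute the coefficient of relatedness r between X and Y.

0.09375

Relatedness sums over independent paths through distinct common ancestors.
X and Y are related in two ways: second cousins through their fathers (r = 1/32) and half first cousins through their mothers (r = 1/16).
r = 1/32 + 1/16 = 0.09375.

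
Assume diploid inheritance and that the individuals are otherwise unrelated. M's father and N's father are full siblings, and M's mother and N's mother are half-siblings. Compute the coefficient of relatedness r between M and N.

Wright's path rule: contributions from independent ancestry routes add.
M and N are related in two ways: first cousins through their fathers (r = 1/8) and half first cousins through their mothers (r = 1/16).
r = 1/8 + 1/16 = 3/16 = 0.1875.

0.1875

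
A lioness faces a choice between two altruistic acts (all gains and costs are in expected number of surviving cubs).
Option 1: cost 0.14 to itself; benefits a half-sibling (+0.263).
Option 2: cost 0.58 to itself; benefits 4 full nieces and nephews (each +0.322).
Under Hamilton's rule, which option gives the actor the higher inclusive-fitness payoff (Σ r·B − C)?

Option 1

Option 1: r to a half-sibling = 0.25.
Option 1: Σ r·B − C = (1·0.25·0.263) − 0.14 = -0.07425.
Option 2: r to a full niece or nephew = 0.25.
Option 2: Σ r·B − C = (4·0.25·0.322) − 0.58 = -0.258.
Option 1 has the higher net inclusive-fitness payoff.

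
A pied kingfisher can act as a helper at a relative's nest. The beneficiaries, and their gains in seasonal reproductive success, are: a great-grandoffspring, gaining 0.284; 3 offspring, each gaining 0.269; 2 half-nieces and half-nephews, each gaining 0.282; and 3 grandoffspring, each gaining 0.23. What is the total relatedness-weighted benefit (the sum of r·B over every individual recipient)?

r to a great-grandoffspring = 1/8 (three parent–offspring links: r = (1/2)^3 = 1/8).
r to an offspring = 1/2 (one parent–offspring link: r = (1/2)^1 = 1/2).
r to a half-niece or half-nephew = 0.125 (half-aunt/uncle↔niece/nephew: one path of length 3: r = (1/2)^3 = 1/8).
r to a grandoffspring = 0.25 (two parent–offspring links: r = (1/2)^2 = 1/4).
Summing one r·B term per recipient: 1·0.125·0.284 + 3·0.5·0.269 + 2·0.125·0.282 + 3·0.25·0.23 = 0.682.

0.682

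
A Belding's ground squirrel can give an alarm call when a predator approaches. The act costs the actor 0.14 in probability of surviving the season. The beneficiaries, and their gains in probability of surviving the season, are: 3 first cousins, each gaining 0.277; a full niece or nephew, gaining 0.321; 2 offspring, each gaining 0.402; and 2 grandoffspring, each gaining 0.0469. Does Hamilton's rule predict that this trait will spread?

Hamilton's rule: the trait is favored when the sum of r·B over every recipient exceeds the actor's cost C.
r to a first cousin = 0.125 (first cousins share one grandparent pair — two paths of length 4: r = 2·(1/2)^4 = 1/8).
r to a full niece or nephew = 0.25 (full aunt/uncle↔niece/nephew: two paths of length 3 through the shared grandparent pair: r = 2·(1/2)^3 = 1/4).
r to an offspring = 0.5 (one parent–offspring link: r = (1/2)^1 = 1/2).
r to a grandoffspring = 1/4 (two parent–offspring links: r = (1/2)^2 = 1/4).
Summing one r·B term per recipient: 3·0.125·0.277 + 1·0.25·0.321 + 2·0.5·0.402 + 2·0.25·0.0469 = 0.609575.
0.609575 > 0.14: the indirect benefit exceeds the cost.

Yes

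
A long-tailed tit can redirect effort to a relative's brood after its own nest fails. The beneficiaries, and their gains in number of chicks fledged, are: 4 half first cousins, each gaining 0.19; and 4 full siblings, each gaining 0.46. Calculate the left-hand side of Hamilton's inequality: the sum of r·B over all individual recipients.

0.9675

r to a half first cousin = 0.0625 (half first cousins share one grandparent — one path of length 4: r = (1/2)^4 = 1/16).
r to a full sibling = 0.5 (full sibs share both parents — two paths of length 2: r = 2·(1/2)^2 = 1/2).
Summing one r·B term per recipient: 4·0.0625·0.19 + 4·0.5·0.46 = 0.9675.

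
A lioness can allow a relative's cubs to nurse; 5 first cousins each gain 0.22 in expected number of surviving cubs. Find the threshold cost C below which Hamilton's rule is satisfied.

0.1375

r to a first cousin = 1/8 (first cousins share one grandparent pair — two paths of length 4: r = 2·(1/2)^4 = 1/8).
Hamilton's rule: n·r·B > C, so the trait is favored while C < n·r·B = 5·0.125·0.22 = 0.1375.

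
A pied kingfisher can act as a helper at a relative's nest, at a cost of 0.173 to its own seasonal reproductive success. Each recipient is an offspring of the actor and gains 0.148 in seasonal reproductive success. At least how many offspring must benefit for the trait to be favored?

3

r to an offspring = 1/2 (one parent–offspring link: r = (1/2)^1 = 1/2).
Hamilton's rule: n·r·B > C  ⇒  n > C/(r·B) = 0.173/(0.5·0.148) = 2.338.
The smallest integer exceeding 2.338 is 3.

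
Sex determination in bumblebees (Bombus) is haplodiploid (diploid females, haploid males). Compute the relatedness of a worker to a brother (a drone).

Her haploid brother carries none of their father's genes and a random half of their mother's genome; that half matches the maternal half of her own genome with probability 1/2: r = 1/2 · 1/2 = 1/4.

0.25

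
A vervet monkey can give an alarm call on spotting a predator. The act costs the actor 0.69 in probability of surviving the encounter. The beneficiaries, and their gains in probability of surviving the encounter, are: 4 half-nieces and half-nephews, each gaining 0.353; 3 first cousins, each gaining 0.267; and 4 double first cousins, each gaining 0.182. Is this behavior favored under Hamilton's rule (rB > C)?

Hamilton's rule: the trait is favored when the sum of r·B over every recipient exceeds the actor's cost C.
r to a half-niece or half-nephew = 0.125 (half-aunt/uncle↔niece/nephew: one path of length 3: r = (1/2)^3 = 1/8).
r to a first cousin = 0.125 (first cousins share one grandparent pair — two paths of length 4: r = 2·(1/2)^4 = 1/8).
r to a double first cousin = 1/4 (double first cousins share both grandparent pairs — four paths of length 4: r = 4·(1/2)^4 = 1/4).
Summing one r·B term per recipient: 4·0.125·0.353 + 3·0.125·0.267 + 4·0.25·0.182 = 0.458625.
0.458625 < 0.69: the indirect benefit is less than the cost.

No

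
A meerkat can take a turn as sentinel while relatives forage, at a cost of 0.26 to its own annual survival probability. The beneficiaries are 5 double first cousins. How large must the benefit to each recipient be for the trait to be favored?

0.208

r to a double first cousin = 1/4 (double first cousins share both grandparent pairs — four paths of length 4: r = 4·(1/2)^4 = 1/4).
Hamilton's rule with n recipients of equal r: n·r·B > C, so B > C/(n·r) = 0.26/(5·0.25) = 0.208.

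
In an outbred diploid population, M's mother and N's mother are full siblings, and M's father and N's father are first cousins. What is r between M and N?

Relatedness sums over independent paths through distinct common ancestors.
M and N are related in two ways: first cousins through their mothers (r = 1/8) and second cousins through their fathers (r = 1/32).
r = 1/8 + 1/32 = 5/32 = 0.15625.

0.15625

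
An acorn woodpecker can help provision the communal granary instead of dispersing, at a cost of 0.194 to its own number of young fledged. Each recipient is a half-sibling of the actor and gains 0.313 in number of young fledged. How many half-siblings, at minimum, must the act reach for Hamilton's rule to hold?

r to a half-sibling = 1/4 (half-sibs share one parent — one path of length 2: r = (1/2)^2 = 1/4).
Hamilton's rule: n·r·B > C  ⇒  n > C/(r·B) = 0.194/(0.25·0.313) = 2.479.
The smallest integer exceeding 2.479 is 3.

3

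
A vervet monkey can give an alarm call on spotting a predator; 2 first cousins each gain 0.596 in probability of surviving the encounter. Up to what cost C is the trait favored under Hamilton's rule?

0.149

r to a first cousin = 1/8 (first cousins share one grandparent pair — two paths of length 4: r = 2·(1/2)^4 = 1/8).
Hamilton's rule: n·r·B > C, so the trait is favored while C < n·r·B = 2·0.125·0.596 = 0.149.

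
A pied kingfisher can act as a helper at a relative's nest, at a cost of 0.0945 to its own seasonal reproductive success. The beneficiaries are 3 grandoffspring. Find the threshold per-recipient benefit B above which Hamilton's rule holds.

0.126

r to a grandoffspring = 1/4 (two parent–offspring links: r = (1/2)^2 = 1/4).
Hamilton's rule with n recipients of equal r: n·r·B > C, so B > C/(n·r) = 0.0945/(3·0.25) = 0.126.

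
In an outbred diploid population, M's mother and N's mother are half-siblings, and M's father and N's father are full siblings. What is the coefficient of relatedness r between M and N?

0.1875

Independent pedigree routes through distinct common ancestors add.
M and N are related in two ways: half first cousins through their mothers (r = 1/16) and first cousins through their fathers (r = 1/8).
r = 1/16 + 1/8 = 3/16 = 0.1875.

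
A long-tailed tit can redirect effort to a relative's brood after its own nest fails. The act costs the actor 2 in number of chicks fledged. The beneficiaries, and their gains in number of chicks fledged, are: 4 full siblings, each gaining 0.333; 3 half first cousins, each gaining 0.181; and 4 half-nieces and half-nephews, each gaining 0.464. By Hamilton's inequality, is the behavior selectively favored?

No

Hamilton's rule: the trait is favored when the sum of r·B over every recipient exceeds the actor's cost C.
r to a full sibling = 0.5 (full sibs share both parents — two paths of length 2: r = 2·(1/2)^2 = 1/2).
r to a half first cousin = 1/16 (half first cousins share one grandparent — one path of length 4: r = (1/2)^4 = 1/16).
r to a half-niece or half-nephew = 0.125 (half-aunt/uncle↔niece/nephew: one path of length 3: r = (1/2)^3 = 1/8).
Summing one r·B term per recipient: 4·0.5·0.333 + 3·0.0625·0.181 + 4·0.125·0.464 = 0.9319375.
0.9319375 < 2: the indirect benefit is less than the cost.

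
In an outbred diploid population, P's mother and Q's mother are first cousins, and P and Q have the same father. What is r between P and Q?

0.28125

Relatedness sums over independent paths through distinct common ancestors.
P and Q are related in two ways: second cousins through their mothers (r = 1/32) and half-sibs through their shared father (r = 1/4).
r = 1/32 + 1/4 = 9/32 = 0.28125.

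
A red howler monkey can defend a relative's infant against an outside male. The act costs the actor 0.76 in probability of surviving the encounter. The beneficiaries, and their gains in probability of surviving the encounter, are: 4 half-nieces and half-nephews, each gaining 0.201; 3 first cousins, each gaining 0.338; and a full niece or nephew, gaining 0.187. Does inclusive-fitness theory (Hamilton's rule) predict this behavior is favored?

No

Hamilton's rule: the trait is favored when the sum of r·B over every recipient exceeds the actor's cost C.
r to a half-niece or half-nephew = 1/8 (half-aunt/uncle↔niece/nephew: one path of length 3: r = (1/2)^3 = 1/8).
r to a first cousin = 0.125 (first cousins share one grandparent pair — two paths of length 4: r = 2·(1/2)^4 = 1/8).
r to a full niece or nephew = 0.25 (full aunt/uncle↔niece/nephew: two paths of length 3 through the shared grandparent pair: r = 2·(1/2)^3 = 1/4).
Summing one r·B term per recipient: 4·0.125·0.201 + 3·0.125·0.338 + 1·0.25·0.187 = 0.274.
0.274 < 0.76: the indirect benefit is less than the cost.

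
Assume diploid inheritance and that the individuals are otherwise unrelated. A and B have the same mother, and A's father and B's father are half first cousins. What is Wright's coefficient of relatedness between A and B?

0.265625

Independent pedigree routes through distinct common ancestors add.
A and B are related in two ways: half-sibs through their shared mother (r = 1/4) and half second cousins through their fathers (r = 1/64).
r = 1/4 + 1/64 = 17/64 = 0.265625.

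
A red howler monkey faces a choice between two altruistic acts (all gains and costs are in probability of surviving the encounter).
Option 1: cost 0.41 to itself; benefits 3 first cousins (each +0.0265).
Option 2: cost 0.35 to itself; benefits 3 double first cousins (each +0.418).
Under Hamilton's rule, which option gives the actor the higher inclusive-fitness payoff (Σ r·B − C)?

Option 1: r to a first cousin = 0.125.
Option 1: Σ r·B − C = (3·0.125·0.0265) − 0.41 = -0.4000625.
Option 2: r to a double first cousin = 0.25.
Option 2: Σ r·B − C = (3·0.25·0.418) − 0.35 = -0.0365.
Option 2 has the higher net inclusive-fitness payoff.

Option 2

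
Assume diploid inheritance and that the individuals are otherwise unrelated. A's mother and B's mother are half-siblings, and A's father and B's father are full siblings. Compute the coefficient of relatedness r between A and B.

0.1875

With two independent routes of shared ancestry, r is the sum of the two contributions.
A and B are related in two ways: half first cousins through their mothers (r = 1/16) and first cousins through their fathers (r = 1/8).
r = 1/16 + 1/8 = 0.1875.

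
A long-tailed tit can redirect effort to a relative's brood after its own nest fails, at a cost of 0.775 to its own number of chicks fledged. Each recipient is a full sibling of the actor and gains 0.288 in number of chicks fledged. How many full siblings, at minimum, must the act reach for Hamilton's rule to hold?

r to a full sibling = 0.5 (full sibs share both parents — two paths of length 2: r = 2·(1/2)^2 = 1/2).
Hamilton's rule: n·r·B > C  ⇒  n > C/(r·B) = 0.775/(0.5·0.288) = 5.382.
The smallest integer exceeding 5.382 is 6.

6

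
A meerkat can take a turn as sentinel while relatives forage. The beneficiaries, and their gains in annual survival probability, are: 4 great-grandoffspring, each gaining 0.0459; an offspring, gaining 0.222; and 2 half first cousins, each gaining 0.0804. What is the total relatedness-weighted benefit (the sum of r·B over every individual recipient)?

0.144

r to a great-grandoffspring = 1/8 (three parent–offspring links: r = (1/2)^3 = 1/8).
r to an offspring = 1/2 (one parent–offspring link: r = (1/2)^1 = 1/2).
r to a half first cousin = 1/16 (half first cousins share one grandparent — one path of length 4: r = (1/2)^4 = 1/16).
Summing one r·B term per recipient: 4·0.125·0.0459 + 1·0.5·0.222 + 2·0.0625·0.0804 = 0.144.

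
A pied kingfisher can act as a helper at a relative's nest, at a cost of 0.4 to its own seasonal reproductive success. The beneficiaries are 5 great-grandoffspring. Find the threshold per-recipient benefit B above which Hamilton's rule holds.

0.64

r to a great-grandoffspring = 0.125 (three parent–offspring links: r = (1/2)^3 = 1/8).
Hamilton's rule with n recipients of equal r: n·r·B > C, so B > C/(n·r) = 0.4/(5·0.125) = 0.64.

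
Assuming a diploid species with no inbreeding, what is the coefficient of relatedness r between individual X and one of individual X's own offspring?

0.5

Each parent–offspring link contributes a factor of 1/2, and independent paths through distinct common ancestors add.
One parent–offspring link: r = (1/2)^1 = 1/2.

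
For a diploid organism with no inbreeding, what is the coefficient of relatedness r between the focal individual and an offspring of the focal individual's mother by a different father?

Each parent–offspring link contributes a factor of 1/2, and independent paths through distinct common ancestors add.
Half-sibs share one parent — one path of length 2: r = (1/2)^2 = 1/4.

0.25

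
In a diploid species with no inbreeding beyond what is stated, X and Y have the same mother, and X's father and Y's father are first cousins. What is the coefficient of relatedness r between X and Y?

0.28125

Independent pedigree routes through distinct common ancestors add.
X and Y are related in two ways: half-sibs through their shared mother (r = 1/4) and second cousins through their fathers (r = 1/32).
r = 1/4 + 1/32 = 9/32 = 0.28125.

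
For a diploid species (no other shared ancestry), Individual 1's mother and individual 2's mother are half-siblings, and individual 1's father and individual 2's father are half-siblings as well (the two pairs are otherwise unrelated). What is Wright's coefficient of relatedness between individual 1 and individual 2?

0.125

With two independent routes of shared ancestry, r is the sum of the two contributions.
Individual 1 and individual 2 are related in two ways: half first cousins through their mothers (r = 1/16) and half first cousins through their fathers (r = 1/16).
r = 1/16 + 1/16 = 1/8 = 0.125.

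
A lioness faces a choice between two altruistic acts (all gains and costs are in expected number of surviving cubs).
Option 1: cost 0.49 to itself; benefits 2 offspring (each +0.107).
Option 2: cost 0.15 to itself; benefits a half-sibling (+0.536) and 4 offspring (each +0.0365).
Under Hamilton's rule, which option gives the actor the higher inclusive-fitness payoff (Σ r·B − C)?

Option 2

Option 1: r to an offspring = 0.5.
Option 1: Σ r·B − C = (2·0.5·0.107) − 0.49 = -0.383.
Option 2: r to a half-sibling = 0.25.
Option 2: r to an offspring = 0.5.
Option 2: Σ r·B − C = (1·0.25·0.536 + 4·0.5·0.0365) − 0.15 = 0.057.
Option 2 has the higher net inclusive-fitness payoff.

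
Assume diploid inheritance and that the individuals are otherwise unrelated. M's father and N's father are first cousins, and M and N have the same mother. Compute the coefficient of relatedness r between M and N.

0.28125

Independent pedigree routes through distinct common ancestors add.
M and N are related in two ways: second cousins through their fathers (r = 1/32) and half-sibs through their shared mother (r = 1/4).
r = 1/32 + 1/4 = 0.28125.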